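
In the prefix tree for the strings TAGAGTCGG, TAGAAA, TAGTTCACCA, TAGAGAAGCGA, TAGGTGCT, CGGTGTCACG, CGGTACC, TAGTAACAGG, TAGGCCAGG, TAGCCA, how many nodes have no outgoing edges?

10

A leaf is a node with no children — equivalently, the end of a word that is not a proper prefix of any other stored word.
Those words: "CGGTACC", "CGGTGTCACG", "TAGAAA", "TAGAGAAGCGA", "TAGAGTCGG", "TAGCCA", "TAGGCCAGG", "TAGGTGCT", "TAGTAACAGG", "TAGTTCACCA"
Leaf count: 10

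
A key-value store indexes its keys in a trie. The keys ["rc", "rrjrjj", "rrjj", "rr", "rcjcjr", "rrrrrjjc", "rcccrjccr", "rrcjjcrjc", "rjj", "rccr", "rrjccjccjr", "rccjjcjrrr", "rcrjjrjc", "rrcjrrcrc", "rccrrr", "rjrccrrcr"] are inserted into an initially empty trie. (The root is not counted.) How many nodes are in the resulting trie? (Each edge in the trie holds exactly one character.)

69

Insert word by word; a character creates a node only if that edge doesn't already exist:
  "rc" → 2 new (r, c)
  "rrjrjj" → prefix "r" already present; 5 new (r, j, r, j, j)
  "rrjj" → prefix "rrj" already present; 1 new (j)
  "rr" → prefix "rr" already present; 0 new (none)
  "rcjcjr" → prefix "rc" already present; 4 new (j, c, j, r)
  "rrrrrjjc" → prefix "rr" already present; 6 new (r, r, r, j, j, c)
  "rcccrjccr" → prefix "rc" already present; 7 new (c, c, r, j, c, c, r)
  "rrcjjcrjc" → prefix "rr" already present; 7 new (c, j, j, c, r, j, c)
  "rjj" → prefix "r" already present; 2 new (j, j)
  "rccr" → prefix "rcc" already present; 1 new (r)
  "rrjccjccjr" → prefix "rrj" already present; 7 new (c, c, j, c, c, j, r)
  "rccjjcjrrr" → prefix "rcc" already present; 7 new (j, j, c, j, r, r, r)
  "rcrjjrjc" → prefix "rc" already present; 6 new (r, j, j, r, j, c)
  "rrcjrrcrc" → prefix "rrcj" already present; 5 new (r, r, c, r, c)
  "rccrrr" → prefix "rccr" already present; 2 new (r, r)
  "rjrccrrcr" → prefix "rj" already present; 7 new (r, c, c, r, r, c, r)
Total nodes = 2 + 5 + 1 + 0 + 4 + 6 + 7 + 7 + 2 + 1 + 7 + 7 + 6 + 5 + 2 + 7 = 69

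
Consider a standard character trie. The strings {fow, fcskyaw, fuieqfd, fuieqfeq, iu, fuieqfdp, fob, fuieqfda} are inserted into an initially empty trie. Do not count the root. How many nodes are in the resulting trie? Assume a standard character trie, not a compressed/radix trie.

22

Count nodes per top-level branch (shared prefixes stored once):
  'f'-branch (fcskyaw, fob, fow, fuieqfd, fuieqfda, fuieqfdp, fuieqfeq): 20 nodes
  'i'-branch (iu): 2 nodes
Sum: 22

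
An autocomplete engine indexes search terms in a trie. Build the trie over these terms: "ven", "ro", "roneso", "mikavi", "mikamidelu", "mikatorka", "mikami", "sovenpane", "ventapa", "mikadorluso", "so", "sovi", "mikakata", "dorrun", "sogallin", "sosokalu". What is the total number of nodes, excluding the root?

Trace insertions, counting only characters that open a new branch:
  "ven" → 3 new (v, e, n)
  "ro" → 2 new (r, o)
  "roneso" → prefix "ro" already present; 4 new (n, e, s, o)
  "mikavi" → 6 new (m, i, k, a, v, i)
  "mikamidelu" → prefix "mika" already present; 6 new (m, i, d, e, l, u)
  "mikatorka" → prefix "mika" already present; 5 new (t, o, r, k, a)
  "mikami" → prefix "mikami" already present; 0 new (none)
  "sovenpane" → 9 new (s, o, v, e, n, p, a, n, e)
  "ventapa" → prefix "ven" already present; 4 new (t, a, p, a)
  "mikadorluso" → prefix "mika" already present; 7 new (d, o, r, l, u, s, o)
  "so" → prefix "so" already present; 0 new (none)
  "sovi" → prefix "sov" already present; 1 new (i)
  "mikakata" → prefix "mika" already present; 4 new (k, a, t, a)
  "dorrun" → 6 new (d, o, r, r, u, n)
  "sogallin" → prefix "so" already present; 6 new (g, a, l, l, i, n)
  "sosokalu" → prefix "so" already present; 6 new (s, o, k, a, l, u)
Total nodes = 3 + 2 + 4 + 6 + 6 + 5 + 0 + 9 + 4 + 7 + 0 + 1 + 4 + 6 + 6 + 6 = 69

69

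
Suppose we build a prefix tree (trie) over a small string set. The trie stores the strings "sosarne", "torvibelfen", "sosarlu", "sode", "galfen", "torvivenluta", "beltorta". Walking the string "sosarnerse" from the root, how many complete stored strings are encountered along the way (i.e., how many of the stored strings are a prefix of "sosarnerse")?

Traverse "sosarnerse" character by character; count nodes along the way that are marked as word ends.
Prefixes of the query that are stored words: "sosarne"
Count: 1

1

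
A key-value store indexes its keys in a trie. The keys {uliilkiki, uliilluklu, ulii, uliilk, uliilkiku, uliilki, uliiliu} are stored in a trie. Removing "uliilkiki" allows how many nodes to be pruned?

A node on "uliilkiki"'s path can go only if nothing else ends at it or branches off below it.
The suffix "i" (1 node) is used only by "uliilkiki"; the node for "uliilkik" still has the child "u", so pruning stops there.
Nodes removed: 1

1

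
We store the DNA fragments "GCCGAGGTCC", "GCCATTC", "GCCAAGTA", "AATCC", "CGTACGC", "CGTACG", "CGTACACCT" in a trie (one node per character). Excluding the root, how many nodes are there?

For each word, the new-node count is its length minus the longest prefix already in the trie:
  "GCCGAGGTCC" → 10 new (G, C, C, G, A, G, G, T, C, C)
  "GCCATTC" → prefix "GCC" already present; 4 new (A, T, T, C)
  "GCCAAGTA" → prefix "GCCA" already present; 4 new (A, G, T, A)
  "AATCC" → 5 new (A, A, T, C, C)
  "CGTACGC" → 7 new (C, G, T, A, C, G, C)
  "CGTACG" → prefix "CGTACG" already present; 0 new (none)
  "CGTACACCT" → prefix "CGTAC" already present; 4 new (A, C, C, T)
Total nodes = 10 + 4 + 4 + 5 + 7 + 0 + 4 = 34

34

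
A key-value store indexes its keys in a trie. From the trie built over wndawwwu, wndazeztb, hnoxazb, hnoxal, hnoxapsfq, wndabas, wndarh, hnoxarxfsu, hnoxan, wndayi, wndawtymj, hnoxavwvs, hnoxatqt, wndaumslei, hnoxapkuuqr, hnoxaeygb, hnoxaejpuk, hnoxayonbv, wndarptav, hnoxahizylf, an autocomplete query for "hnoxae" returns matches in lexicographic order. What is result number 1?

hnoxaejpuk

DFS of the "hnoxae" subtree visits, in order: "hnoxaejpuk", "hnoxaeygb"
The 1st is hnoxaejpuk.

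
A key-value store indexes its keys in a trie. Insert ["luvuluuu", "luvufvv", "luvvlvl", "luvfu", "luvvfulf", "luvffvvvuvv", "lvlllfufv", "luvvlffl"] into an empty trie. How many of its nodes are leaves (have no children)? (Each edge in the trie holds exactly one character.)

A leaf is a node with no children — equivalently, the end of a word that is not a proper prefix of any other stored word.
Those words: "luvffvvvuvv", "luvfu", "luvufvv", "luvuluuu", "luvvfulf", "luvvlffl", "luvvlvl", "lvlllfufv"
Leaf count: 8

8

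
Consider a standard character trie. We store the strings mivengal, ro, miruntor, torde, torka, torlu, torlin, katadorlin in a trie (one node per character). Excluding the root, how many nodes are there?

Trie structure (* marks end of a word):
(root)
├─ k
│  └─ a
│     └─ t
│        └─ a
│           └─ d
│              └─ o
│                 └─ r
│                    └─ l
│                       └─ i
│                          └─ n *
├─ m
│  └─ i
│     ├─ r
│     │  └─ u
│     │     └─ n
│     │        └─ t
│     │           └─ o
│     │              └─ r *
│     └─ v
│        └─ e
│           └─ n
│              └─ g
│                 └─ a
│                    └─ l *
├─ r
│  └─ o *
└─ t
   └─ o
      └─ r
         ├─ d
         │  └─ e *
         ├─ k
         │  └─ a *
         └─ l
            ├─ i
            │  └─ n *
            └─ u *
Counting every labelled node above: 37.

37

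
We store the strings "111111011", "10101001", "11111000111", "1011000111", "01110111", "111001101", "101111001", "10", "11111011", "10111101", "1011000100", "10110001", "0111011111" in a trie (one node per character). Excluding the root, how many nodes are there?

55

For each word, the new-node count is its length minus the longest prefix already in the trie:
  "111111011" → 9 new (1, 1, 1, 1, 1, 1, 0, 1, 1)
  "10101001" → prefix "1" already present; 7 new (0, 1, 0, 1, 0, 0, 1)
  "11111000111" → prefix "11111" already present; 6 new (0, 0, 0, 1, 1, 1)
  "1011000111" → prefix "101" already present; 7 new (1, 0, 0, 0, 1, 1, 1)
  "01110111" → 8 new (0, 1, 1, 1, 0, 1, 1, 1)
  "111001101" → prefix "111" already present; 6 new (0, 0, 1, 1, 0, 1)
  "101111001" → prefix "1011" already present; 5 new (1, 1, 0, 0, 1)
  "10" → prefix "10" already present; 0 new (none)
  "11111011" → prefix "111110" already present; 2 new (1, 1)
  "10111101" → prefix "1011110" already present; 1 new (1)
  "1011000100" → prefix "10110001" already present; 2 new (0, 0)
  "10110001" → prefix "10110001" already present; 0 new (none)
  "0111011111" → prefix "01110111" already present; 2 new (1, 1)
Total nodes = 9 + 7 + 6 + 7 + 8 + 6 + 5 + 0 + 2 + 1 + 2 + 0 + 2 = 55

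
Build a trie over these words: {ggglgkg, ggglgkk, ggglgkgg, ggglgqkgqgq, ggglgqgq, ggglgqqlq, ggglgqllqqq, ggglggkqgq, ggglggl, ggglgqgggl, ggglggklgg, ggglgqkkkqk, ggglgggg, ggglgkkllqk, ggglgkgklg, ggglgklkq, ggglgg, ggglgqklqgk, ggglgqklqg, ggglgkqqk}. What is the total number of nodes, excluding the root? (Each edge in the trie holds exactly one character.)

60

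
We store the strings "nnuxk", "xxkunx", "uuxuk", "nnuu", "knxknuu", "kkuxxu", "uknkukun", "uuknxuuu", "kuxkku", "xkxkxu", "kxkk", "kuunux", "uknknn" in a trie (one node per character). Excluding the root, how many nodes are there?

Trace insertions, counting only characters that open a new branch:
  "nnuxk" → 5 new (n, n, u, x, k)
  "xxkunx" → 6 new (x, x, k, u, n, x)
  "uuxuk" → 5 new (u, u, x, u, k)
  "nnuu" → prefix "nnu" already present; 1 new (u)
  "knxknuu" → 7 new (k, n, x, k, n, u, u)
  "kkuxxu" → prefix "k" already present; 5 new (k, u, x, x, u)
  "uknkukun" → prefix "u" already present; 7 new (k, n, k, u, k, u, n)
  "uuknxuuu" → prefix "uu" already present; 6 new (k, n, x, u, u, u)
  "kuxkku" → prefix "k" already present; 5 new (u, x, k, k, u)
  "xkxkxu" → prefix "x" already present; 5 new (k, x, k, x, u)
  "kxkk" → prefix "k" already present; 3 new (x, k, k)
  "kuunux" → prefix "ku" already present; 4 new (u, n, u, x)
  "uknknn" → prefix "uknk" already present; 2 new (n, n)
Total nodes = 5 + 6 + 5 + 1 + 7 + 5 + 7 + 6 + 5 + 5 + 3 + 4 + 2 = 61

61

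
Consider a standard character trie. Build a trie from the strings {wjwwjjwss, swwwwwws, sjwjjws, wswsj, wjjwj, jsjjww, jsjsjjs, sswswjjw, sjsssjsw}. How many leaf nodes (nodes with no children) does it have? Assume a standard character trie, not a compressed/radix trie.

A leaf is a node with no children — equivalently, the end of a word that is not a proper prefix of any other stored word.
Those words: "jsjjww", "jsjsjjs", "sjsssjsw", "sjwjjws", "sswswjjw", "swwwwwws", "wjjwj", "wjwwjjwss", "wswsj"
Leaf count: 9

9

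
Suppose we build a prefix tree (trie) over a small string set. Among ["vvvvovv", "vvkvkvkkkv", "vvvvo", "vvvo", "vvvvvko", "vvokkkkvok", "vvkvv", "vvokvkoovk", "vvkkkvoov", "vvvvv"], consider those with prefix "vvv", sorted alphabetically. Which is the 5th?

vvvvvko

Filter for "vvv…" and sort: "vvvo", "vvvvo", "vvvvovv", "vvvvv", "vvvvvko"
Position 5: vvvvvko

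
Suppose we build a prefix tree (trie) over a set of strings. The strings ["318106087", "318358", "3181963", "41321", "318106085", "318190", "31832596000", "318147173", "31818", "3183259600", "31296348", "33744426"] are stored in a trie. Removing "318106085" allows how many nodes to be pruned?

1

After clearing the end-marker at "318106085", prune upward until reaching a node still needed by another word.
The suffix "5" (1 node) is used only by "318106085"; the node for "31810608" still has the child "7", so pruning stops there.
Nodes removed: 1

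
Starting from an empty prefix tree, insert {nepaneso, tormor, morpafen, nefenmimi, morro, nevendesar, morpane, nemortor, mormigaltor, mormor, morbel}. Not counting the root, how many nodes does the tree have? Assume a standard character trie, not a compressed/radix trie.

Trace insertions, counting only characters that open a new branch:
  "nepaneso" → 8 new (n, e, p, a, n, e, s, o)
  "tormor" → 6 new (t, o, r, m, o, r)
  "morpafen" → 8 new (m, o, r, p, a, f, e, n)
  "nefenmimi" → prefix "ne" already present; 7 new (f, e, n, m, i, m, i)
  "morro" → prefix "mor" already present; 2 new (r, o)
  "nevendesar" → prefix "ne" already present; 8 new (v, e, n, d, e, s, a, r)
  "morpane" → prefix "morpa" already present; 2 new (n, e)
  "nemortor" → prefix "ne" already present; 6 new (m, o, r, t, o, r)
  "mormigaltor" → prefix "mor" already present; 8 new (m, i, g, a, l, t, o, r)
  "mormor" → prefix "morm" already present; 2 new (o, r)
  "morbel" → prefix "mor" already present; 3 new (b, e, l)
Total nodes = 8 + 6 + 8 + 7 + 2 + 8 + 2 + 6 + 8 + 2 + 3 = 60

60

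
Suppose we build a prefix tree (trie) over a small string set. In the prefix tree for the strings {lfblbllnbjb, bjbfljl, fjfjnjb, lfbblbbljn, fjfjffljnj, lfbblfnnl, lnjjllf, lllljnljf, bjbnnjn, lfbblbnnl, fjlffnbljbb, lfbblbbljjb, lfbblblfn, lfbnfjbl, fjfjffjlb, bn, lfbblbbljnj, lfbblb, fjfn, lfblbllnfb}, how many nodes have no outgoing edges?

18

Leaves are exactly the stored words that no other stored word extends.
Those words: "bjbfljl", "bjbnnjn", "bn", "fjfjffjlb", "fjfjffljnj", "fjfjnjb", "fjfn", "fjlffnbljbb", "lfbblbbljjb", "lfbblbbljnj", "lfbblblfn", "lfbblbnnl", "lfbblfnnl", "lfblbllnbjb", "lfblbllnfb", "lfbnfjbl", "lllljnljf", "lnjjllf"
Leaf count: 18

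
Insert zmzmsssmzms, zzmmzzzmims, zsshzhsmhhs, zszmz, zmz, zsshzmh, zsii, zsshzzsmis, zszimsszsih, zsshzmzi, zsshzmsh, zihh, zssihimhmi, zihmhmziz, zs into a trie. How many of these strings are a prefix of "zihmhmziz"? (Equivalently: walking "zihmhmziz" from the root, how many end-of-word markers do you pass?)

Traverse "zihmhmziz" character by character; count nodes along the way that are marked as word ends.
Prefixes of the query that are stored words: "zihmhmziz"
Count: 1

1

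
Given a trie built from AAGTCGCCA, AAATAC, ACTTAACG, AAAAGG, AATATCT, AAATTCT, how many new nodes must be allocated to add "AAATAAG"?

The longest prefix of "AAATAAG" already in the trie is "AAATA" (length 5).
Each of the 2 remaining characters creates one node.

2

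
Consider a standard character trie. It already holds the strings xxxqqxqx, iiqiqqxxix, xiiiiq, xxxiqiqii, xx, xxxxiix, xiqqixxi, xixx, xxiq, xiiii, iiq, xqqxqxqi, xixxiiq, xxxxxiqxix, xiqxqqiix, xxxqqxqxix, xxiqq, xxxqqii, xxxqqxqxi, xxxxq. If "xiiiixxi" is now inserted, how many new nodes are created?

3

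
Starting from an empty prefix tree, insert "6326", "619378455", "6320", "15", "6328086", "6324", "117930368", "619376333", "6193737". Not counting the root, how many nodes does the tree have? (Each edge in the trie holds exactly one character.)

34

Trace insertions, counting only characters that open a new branch:
  "6326" → 4 new (6, 3, 2, 6)
  "619378455" → prefix "6" already present; 8 new (1, 9, 3, 7, 8, 4, 5, 5)
  "6320" → prefix "632" already present; 1 new (0)
  "15" → 2 new (1, 5)
  "6328086" → prefix "632" already present; 4 new (8, 0, 8, 6)
  "6324" → prefix "632" already present; 1 new (4)
  "117930368" → prefix "1" already present; 8 new (1, 7, 9, 3, 0, 3, 6, 8)
  "619376333" → prefix "61937" already present; 4 new (6, 3, 3, 3)
  "6193737" → prefix "61937" already present; 2 new (3, 7)
Total nodes = 4 + 8 + 1 + 2 + 4 + 1 + 8 + 4 + 2 = 34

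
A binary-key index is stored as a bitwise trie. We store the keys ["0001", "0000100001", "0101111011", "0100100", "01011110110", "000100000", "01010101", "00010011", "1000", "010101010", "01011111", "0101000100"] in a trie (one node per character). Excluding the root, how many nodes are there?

47

Count nodes per top-level branch (shared prefixes stored once):
  '0'-branch (0000100001, 0001, 000100000, 00010011, 0100100, 0101000100, 01010101, 010101010, 0101111011, 01011110110, 01011111): 43 nodes
  '1'-branch (1000): 4 nodes
Sum: 47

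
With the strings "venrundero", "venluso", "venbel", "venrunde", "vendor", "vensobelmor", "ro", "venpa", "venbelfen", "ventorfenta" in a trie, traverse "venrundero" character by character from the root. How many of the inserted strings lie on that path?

2

Walk "venrundero" from the root; an end-of-word marker is hit whenever a stored word is a prefix of "venrundero".
Prefixes of the query that are stored words: "venrunde", "venrundero"
Count: 2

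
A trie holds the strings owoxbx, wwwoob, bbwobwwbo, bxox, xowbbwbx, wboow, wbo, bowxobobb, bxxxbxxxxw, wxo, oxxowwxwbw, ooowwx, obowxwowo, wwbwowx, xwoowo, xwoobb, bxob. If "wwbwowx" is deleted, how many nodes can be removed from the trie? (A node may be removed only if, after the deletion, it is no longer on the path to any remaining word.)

Walk "wwbwowx" from the leaf back toward the root, removing each node that no remaining word uses.
The suffix "bwowx" (5 nodes) is used only by "wwbwowx"; the node for "ww" still has the child "w", so pruning stops there.
Nodes removed: 5

5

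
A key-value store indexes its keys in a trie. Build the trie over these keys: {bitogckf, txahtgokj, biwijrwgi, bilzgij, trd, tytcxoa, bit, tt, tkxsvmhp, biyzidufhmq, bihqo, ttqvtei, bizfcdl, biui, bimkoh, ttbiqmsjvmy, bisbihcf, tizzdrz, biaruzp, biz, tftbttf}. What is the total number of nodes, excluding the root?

Insert word by word; a character creates a node only if that edge doesn't already exist:
  "bitogckf" → 8 new (b, i, t, o, g, c, k, f)
  "txahtgokj" → 9 new (t, x, a, h, t, g, o, k, j)
  "biwijrwgi" → prefix "bi" already present; 7 new (w, i, j, r, w, g, i)
  "bilzgij" → prefix "bi" already present; 5 new (l, z, g, i, j)
  "trd" → prefix "t" already present; 2 new (r, d)
  "tytcxoa" → prefix "t" already present; 6 new (y, t, c, x, o, a)
  "bit" → prefix "bit" already present; 0 new (none)
  "tt" → prefix "t" already present; 1 new (t)
  "tkxsvmhp" → prefix "t" already present; 7 new (k, x, s, v, m, h, p)
  "biyzidufhmq" → prefix "bi" already present; 9 new (y, z, i, d, u, f, h, m, q)
  "bihqo" → prefix "bi" already present; 3 new (h, q, o)
  "ttqvtei" → prefix "tt" already present; 5 new (q, v, t, e, i)
  "bizfcdl" → prefix "bi" already present; 5 new (z, f, c, d, l)
  "biui" → prefix "bi" already present; 2 new (u, i)
  "bimkoh" → prefix "bi" already present; 4 new (m, k, o, h)
  "ttbiqmsjvmy" → prefix "tt" already present; 9 new (b, i, q, m, s, j, v, m, y)
  "bisbihcf" → prefix "bi" already present; 6 new (s, b, i, h, c, f)
  "tizzdrz" → prefix "t" already present; 6 new (i, z, z, d, r, z)
  "biaruzp" → prefix "bi" already present; 5 new (a, r, u, z, p)
  "biz" → prefix "biz" already present; 0 new (none)
  "tftbttf" → prefix "t" already present; 6 new (f, t, b, t, t, f)
Total nodes = 8 + 9 + 7 + 5 + 2 + 6 + 0 + 1 + 7 + 9 + 3 + 5 + 5 + 2 + 4 + 9 + 6 + 6 + 5 + 0 + 6 = 105

105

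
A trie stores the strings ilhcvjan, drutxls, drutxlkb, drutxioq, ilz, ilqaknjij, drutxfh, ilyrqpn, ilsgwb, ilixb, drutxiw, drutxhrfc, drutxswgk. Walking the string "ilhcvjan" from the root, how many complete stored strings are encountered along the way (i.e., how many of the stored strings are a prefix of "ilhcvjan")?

1

Check each prefix of "ilhcvjan" against the stored set — each match is an end-marker on the path.
Prefixes of the query that are stored words: "ilhcvjan"
Count: 1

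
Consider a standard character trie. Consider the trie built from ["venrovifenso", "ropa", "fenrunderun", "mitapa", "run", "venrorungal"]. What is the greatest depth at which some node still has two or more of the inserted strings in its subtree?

5

Look for the deepest trie node that still has at least two words in its subtree.
"venrorungal" and "venrovifenso" agree on "venro" (5 characters) before diverging; nothing deeper is shared.
Longest shared-prefix length: 5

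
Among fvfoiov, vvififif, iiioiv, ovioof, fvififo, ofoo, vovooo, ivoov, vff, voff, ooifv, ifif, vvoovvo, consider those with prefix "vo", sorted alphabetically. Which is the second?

vovooo

Filter for "vo…" and sort: "voff", "vovooo"
Position 2: vovooo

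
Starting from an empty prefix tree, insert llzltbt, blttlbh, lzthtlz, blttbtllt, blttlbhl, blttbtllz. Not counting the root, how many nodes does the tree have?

27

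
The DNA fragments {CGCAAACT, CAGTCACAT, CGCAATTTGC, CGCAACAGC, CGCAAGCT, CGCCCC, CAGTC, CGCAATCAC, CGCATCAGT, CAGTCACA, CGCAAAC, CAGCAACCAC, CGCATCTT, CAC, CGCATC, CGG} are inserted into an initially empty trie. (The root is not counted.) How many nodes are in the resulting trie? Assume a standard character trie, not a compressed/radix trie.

50

Insert word by word; a character creates a node only if that edge doesn't already exist:
  "CGCAAACT" → 8 new (C, G, C, A, A, A, C, T)
  "CAGTCACAT" → prefix "C" already present; 8 new (A, G, T, C, A, C, A, T)
  "CGCAATTTGC" → prefix "CGCAA" already present; 5 new (T, T, T, G, C)
  "CGCAACAGC" → prefix "CGCAA" already present; 4 new (C, A, G, C)
  "CGCAAGCT" → prefix "CGCAA" already present; 3 new (G, C, T)
  "CGCCCC" → prefix "CGC" already present; 3 new (C, C, C)
  "CAGTC" → prefix "CAGTC" already present; 0 new (none)
  "CGCAATCAC" → prefix "CGCAAT" already present; 3 new (C, A, C)
  "CGCATCAGT" → prefix "CGCA" already present; 5 new (T, C, A, G, T)
  "CAGTCACA" → prefix "CAGTCACA" already present; 0 new (none)
  "CGCAAAC" → prefix "CGCAAAC" already present; 0 new (none)
  "CAGCAACCAC" → prefix "CAG" already present; 7 new (C, A, A, C, C, A, C)
  "CGCATCTT" → prefix "CGCATC" already present; 2 new (T, T)
  "CAC" → prefix "CA" already present; 1 new (C)
  "CGCATC" → prefix "CGCATC" already present; 0 new (none)
  "CGG" → prefix "CG" already present; 1 new (G)
Total nodes = 8 + 8 + 5 + 4 + 3 + 3 + 0 + 3 + 5 + 0 + 0 + 7 + 2 + 1 + 0 + 1 = 50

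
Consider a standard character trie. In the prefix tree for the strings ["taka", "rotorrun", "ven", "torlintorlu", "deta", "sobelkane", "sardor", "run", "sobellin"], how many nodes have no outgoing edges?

Leaves are exactly the stored words that no other stored word extends.
Those words: "deta", "rotorrun", "run", "sardor", "sobelkane", "sobellin", "taka", "torlintorlu", "ven"
Leaf count: 9

9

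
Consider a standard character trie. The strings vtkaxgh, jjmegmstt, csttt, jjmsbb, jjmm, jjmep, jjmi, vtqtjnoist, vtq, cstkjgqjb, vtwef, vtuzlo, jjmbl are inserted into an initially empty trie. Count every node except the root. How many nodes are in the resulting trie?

50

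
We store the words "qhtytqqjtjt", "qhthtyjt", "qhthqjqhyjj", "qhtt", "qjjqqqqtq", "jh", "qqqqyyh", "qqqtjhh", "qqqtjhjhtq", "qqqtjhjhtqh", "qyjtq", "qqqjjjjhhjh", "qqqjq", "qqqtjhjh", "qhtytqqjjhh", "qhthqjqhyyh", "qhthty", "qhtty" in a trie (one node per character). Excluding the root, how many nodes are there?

Insert word by word; a character creates a node only if that edge doesn't already exist:
  "qhtytqqjtjt" → 11 new (q, h, t, y, t, q, q, j, t, j, t)
  "qhthtyjt" → prefix "qht" already present; 5 new (h, t, y, j, t)
  "qhthqjqhyjj" → prefix "qhth" already present; 7 new (q, j, q, h, y, j, j)
  "qhtt" → prefix "qht" already present; 1 new (t)
  "qjjqqqqtq" → prefix "q" already present; 8 new (j, j, q, q, q, q, t, q)
  "jh" → 2 new (j, h)
  "qqqqyyh" → prefix "q" already present; 6 new (q, q, q, y, y, h)
  "qqqtjhh" → prefix "qqq" already present; 4 new (t, j, h, h)
  "qqqtjhjhtq" → prefix "qqqtjh" already present; 4 new (j, h, t, q)
  "qqqtjhjhtqh" → prefix "qqqtjhjhtq" already present; 1 new (h)
  "qyjtq" → prefix "q" already present; 4 new (y, j, t, q)
  "qqqjjjjhhjh" → prefix "qqq" already present; 8 new (j, j, j, j, h, h, j, h)
  "qqqjq" → prefix "qqqj" already present; 1 new (q)
  "qqqtjhjh" → prefix "qqqtjhjh" already present; 0 new (none)
  "qhtytqqjjhh" → prefix "qhtytqqj" already present; 3 new (j, h, h)
  "qhthqjqhyyh" → prefix "qhthqjqhy" already present; 2 new (y, h)
  "qhthty" → prefix "qhthty" already present; 0 new (none)
  "qhtty" → prefix "qhtt" already present; 1 new (y)
Total nodes = 11 + 5 + 7 + 1 + 8 + 2 + 6 + 4 + 4 + 1 + 4 + 8 + 1 + 0 + 3 + 2 + 0 + 1 = 68

68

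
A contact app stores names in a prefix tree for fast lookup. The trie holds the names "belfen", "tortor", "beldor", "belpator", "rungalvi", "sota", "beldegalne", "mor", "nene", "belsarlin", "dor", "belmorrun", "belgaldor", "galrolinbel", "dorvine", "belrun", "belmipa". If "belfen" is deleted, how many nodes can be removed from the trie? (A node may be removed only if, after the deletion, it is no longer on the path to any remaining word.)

Walk "belfen" from the leaf back toward the root, removing each node that no remaining word uses.
The suffix "fen" (3 nodes) is used only by "belfen"; the node for "bel" still has the child "d", so pruning stops there.
Nodes removed: 3

3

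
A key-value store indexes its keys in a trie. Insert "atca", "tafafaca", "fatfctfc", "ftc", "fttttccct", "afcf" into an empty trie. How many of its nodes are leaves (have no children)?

Leaves are exactly the stored words that no other stored word extends.
Those words: "afcf", "atca", "fatfctfc", "ftc", "fttttccct", "tafafaca"
Leaf count: 6

6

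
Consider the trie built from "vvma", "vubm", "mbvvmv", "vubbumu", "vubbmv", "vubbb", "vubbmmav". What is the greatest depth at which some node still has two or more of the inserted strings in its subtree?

5

Equivalently: take the maximum, over all pairs, of their longest common prefix length.
e.g. "vubbmmav" and "vubbmv" share the prefix "vubbm" of length 5; no pair shares a longer one.
Longest shared-prefix length: 5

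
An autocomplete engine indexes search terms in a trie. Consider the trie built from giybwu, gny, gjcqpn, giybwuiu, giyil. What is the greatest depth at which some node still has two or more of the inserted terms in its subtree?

Equivalently: take the maximum, over all pairs, of their longest common prefix length.
"giybwu" and "giybwuiu" agree on "giybwu" (6 characters) before diverging; nothing deeper is shared.
Longest shared-prefix length: 6

6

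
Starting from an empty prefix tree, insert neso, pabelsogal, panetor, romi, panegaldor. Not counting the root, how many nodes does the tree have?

29

Trie structure (* marks end of a word):
(root)
├─ n
│  └─ e
│     └─ s
│        └─ o *
├─ p
│  └─ a
│     ├─ b
│     │  └─ e
│     │     └─ l
│     │        └─ s
│     │           └─ o
│     │              └─ g
│     │                 └─ a
│     │                    └─ l *
│     └─ n
│        └─ e
│           ├─ g
│           │  └─ a
│           │     └─ l
│           │        └─ d
│           │           └─ o
│           │              └─ r *
│           └─ t
│              └─ o
│                 └─ r *
└─ r
   └─ o
      └─ m
         └─ i *
Counting every labelled node above: 29.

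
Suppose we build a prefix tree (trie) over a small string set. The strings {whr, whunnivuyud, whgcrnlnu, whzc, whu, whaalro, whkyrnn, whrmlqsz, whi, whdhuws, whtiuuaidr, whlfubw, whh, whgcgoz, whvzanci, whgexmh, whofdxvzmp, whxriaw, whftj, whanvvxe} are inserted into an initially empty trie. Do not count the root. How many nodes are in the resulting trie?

90

Count nodes per top-level branch (shared prefixes stored once):
  'w'-branch (whaalro, whanvvxe, whdhuws, whftj, whgcgoz, whgcrnlnu, whgexmh, whh, whi, whkyrnn, whlfubw, whofdxvzmp, whr, whrmlqsz, whtiuuaidr, whu, whunnivuyud, whvzanci, whxriaw, whzc): 90 nodes
Sum: 90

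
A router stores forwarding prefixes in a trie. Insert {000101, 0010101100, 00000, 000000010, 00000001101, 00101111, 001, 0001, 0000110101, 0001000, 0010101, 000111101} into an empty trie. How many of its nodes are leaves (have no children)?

A leaf is a node with no children — equivalently, the end of a word that is not a proper prefix of any other stored word.
Those words: "000000010", "00000001101", "0000110101", "0001000", "000101", "000111101", "0010101100", "00101111"
Leaf count: 8

8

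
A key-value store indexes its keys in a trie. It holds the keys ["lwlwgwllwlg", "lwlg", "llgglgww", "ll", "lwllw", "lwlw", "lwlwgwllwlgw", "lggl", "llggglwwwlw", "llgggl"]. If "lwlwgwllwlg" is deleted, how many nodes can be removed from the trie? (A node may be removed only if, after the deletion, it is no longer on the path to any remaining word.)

0

A node on "lwlwgwllwlg"'s path can go only if nothing else ends at it or branches off below it.
Every node on "lwlwgwllwlg" is still needed (e.g. by "lwlwgwllwlgw"), so nothing is freed.
Nodes removed: 0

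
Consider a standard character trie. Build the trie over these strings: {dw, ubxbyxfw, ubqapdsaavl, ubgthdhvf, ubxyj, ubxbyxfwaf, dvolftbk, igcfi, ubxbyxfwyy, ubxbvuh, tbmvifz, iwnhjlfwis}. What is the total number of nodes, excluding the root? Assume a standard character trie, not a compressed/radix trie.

63

Trace insertions, counting only characters that open a new branch:
  "dw" → 2 new (d, w)
  "ubxbyxfw" → 8 new (u, b, x, b, y, x, f, w)
  "ubqapdsaavl" → prefix "ub" already present; 9 new (q, a, p, d, s, a, a, v, l)
  "ubgthdhvf" → prefix "ub" already present; 7 new (g, t, h, d, h, v, f)
  "ubxyj" → prefix "ubx" already present; 2 new (y, j)
  "ubxbyxfwaf" → prefix "ubxbyxfw" already present; 2 new (a, f)
  "dvolftbk" → prefix "d" already present; 7 new (v, o, l, f, t, b, k)
  "igcfi" → 5 new (i, g, c, f, i)
  "ubxbyxfwyy" → prefix "ubxbyxfw" already present; 2 new (y, y)
  "ubxbvuh" → prefix "ubxb" already present; 3 new (v, u, h)
  "tbmvifz" → 7 new (t, b, m, v, i, f, z)
  "iwnhjlfwis" → prefix "i" already present; 9 new (w, n, h, j, l, f, w, i, s)
Total nodes = 2 + 8 + 9 + 7 + 2 + 2 + 7 + 5 + 2 + 3 + 7 + 9 = 63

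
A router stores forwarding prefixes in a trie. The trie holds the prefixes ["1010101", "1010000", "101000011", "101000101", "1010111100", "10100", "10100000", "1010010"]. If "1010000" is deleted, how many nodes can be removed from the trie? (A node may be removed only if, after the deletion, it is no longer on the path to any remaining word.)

Walk "1010000" from the leaf back toward the root, removing each node that no remaining word uses.
Every node on "1010000" is still needed (e.g. by "101000011"), so nothing is freed.
Nodes removed: 0

0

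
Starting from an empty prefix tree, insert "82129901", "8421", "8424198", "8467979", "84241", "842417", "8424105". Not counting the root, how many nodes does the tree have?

23

Trace insertions, counting only characters that open a new branch:
  "82129901" → 8 new (8, 2, 1, 2, 9, 9, 0, 1)
  "8421" → prefix "8" already present; 3 new (4, 2, 1)
  "8424198" → prefix "842" already present; 4 new (4, 1, 9, 8)
  "8467979" → prefix "84" already present; 5 new (6, 7, 9, 7, 9)
  "84241" → prefix "84241" already present; 0 new (none)
  "842417" → prefix "84241" already present; 1 new (7)
  "8424105" → prefix "84241" already present; 2 new (0, 5)
Total nodes = 8 + 3 + 4 + 5 + 0 + 1 + 2 = 23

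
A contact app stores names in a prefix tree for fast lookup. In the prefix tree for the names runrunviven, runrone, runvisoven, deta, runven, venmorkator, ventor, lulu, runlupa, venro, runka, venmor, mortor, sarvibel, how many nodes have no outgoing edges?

A leaf is a node with no children — equivalently, the end of a word that is not a proper prefix of any other stored word.
Those words: "deta", "lulu", "mortor", "runka", "runlupa", "runrone", "runrunviven", "runven", "runvisoven", "sarvibel", "venmorkator", "venro", "ventor"
Leaf count: 13

13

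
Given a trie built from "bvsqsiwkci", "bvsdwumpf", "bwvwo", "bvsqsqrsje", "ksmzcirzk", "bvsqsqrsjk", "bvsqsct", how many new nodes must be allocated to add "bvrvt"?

"bv" is already a path in the trie; the remaining "rvt" must be added.
So 5 − 2 = 3 new nodes.

3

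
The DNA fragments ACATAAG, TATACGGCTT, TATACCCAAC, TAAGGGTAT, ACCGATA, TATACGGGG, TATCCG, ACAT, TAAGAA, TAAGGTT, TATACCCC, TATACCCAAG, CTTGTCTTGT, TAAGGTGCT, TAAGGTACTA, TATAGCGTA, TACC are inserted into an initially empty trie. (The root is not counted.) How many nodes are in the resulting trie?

69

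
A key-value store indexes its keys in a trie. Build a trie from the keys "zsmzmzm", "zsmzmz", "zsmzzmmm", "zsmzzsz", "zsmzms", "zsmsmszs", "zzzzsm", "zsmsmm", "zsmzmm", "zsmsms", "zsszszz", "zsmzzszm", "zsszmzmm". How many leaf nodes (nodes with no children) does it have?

10

A leaf is a node with no children — equivalently, the end of a word that is not a proper prefix of any other stored word.
Those words: "zsmsmm", "zsmsmszs", "zsmzmm", "zsmzms", "zsmzmzm", "zsmzzmmm", "zsmzzszm", "zsszmzmm", "zsszszz", "zzzzsm"
Leaf count: 10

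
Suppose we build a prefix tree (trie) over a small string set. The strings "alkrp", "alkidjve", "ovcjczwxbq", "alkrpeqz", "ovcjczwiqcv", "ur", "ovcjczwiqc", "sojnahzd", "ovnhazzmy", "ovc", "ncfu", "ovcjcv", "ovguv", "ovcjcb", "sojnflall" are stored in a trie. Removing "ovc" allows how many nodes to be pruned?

A node on "ovc"'s path can go only if nothing else ends at it or branches off below it.
Every node on "ovc" is still needed (e.g. by "ovcjczwxbq"), so nothing is freed.
Nodes removed: 0

0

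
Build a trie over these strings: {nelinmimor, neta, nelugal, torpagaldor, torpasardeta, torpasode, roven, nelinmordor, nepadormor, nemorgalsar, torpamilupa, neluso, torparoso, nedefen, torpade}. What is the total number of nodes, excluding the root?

83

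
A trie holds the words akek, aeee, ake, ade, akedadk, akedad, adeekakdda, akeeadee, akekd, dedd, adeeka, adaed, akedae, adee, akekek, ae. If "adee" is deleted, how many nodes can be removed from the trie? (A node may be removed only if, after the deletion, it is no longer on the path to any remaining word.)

0

Walk "adee" from the leaf back toward the root, removing each node that no remaining word uses.
Every node on "adee" is still needed (e.g. by "adeekakdda"), so nothing is freed.
Nodes removed: 0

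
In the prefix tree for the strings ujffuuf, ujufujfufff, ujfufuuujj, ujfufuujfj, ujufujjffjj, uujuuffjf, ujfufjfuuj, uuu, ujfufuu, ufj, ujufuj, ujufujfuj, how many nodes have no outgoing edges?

10

Leaves are exactly the stored words that no other stored word extends.
Those words: "ufj", "ujffuuf", "ujfufjfuuj", "ujfufuujfj", "ujfufuuujj", "ujufujfufff", "ujufujfuj", "ujufujjffjj", "uujuuffjf", "uuu"
Leaf count: 10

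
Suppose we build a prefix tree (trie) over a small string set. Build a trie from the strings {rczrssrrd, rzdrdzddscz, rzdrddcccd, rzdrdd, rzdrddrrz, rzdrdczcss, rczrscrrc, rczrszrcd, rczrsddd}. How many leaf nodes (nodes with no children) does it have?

Leaves are exactly the stored words that no other stored word extends.
Those words: "rczrscrrc", "rczrsddd", "rczrssrrd", "rczrszrcd", "rzdrdczcss", "rzdrddcccd", "rzdrddrrz", "rzdrdzddscz"
Leaf count: 8

8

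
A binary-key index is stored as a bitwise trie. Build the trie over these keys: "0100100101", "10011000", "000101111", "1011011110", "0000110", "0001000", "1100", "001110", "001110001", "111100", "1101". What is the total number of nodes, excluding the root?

For each word, the new-node count is its length minus the longest prefix already in the trie:
  "0100100101" → 10 new (0, 1, 0, 0, 1, 0, 0, 1, 0, 1)
  "10011000" → 8 new (1, 0, 0, 1, 1, 0, 0, 0)
  "000101111" → prefix "0" already present; 8 new (0, 0, 1, 0, 1, 1, 1, 1)
  "1011011110" → prefix "10" already present; 8 new (1, 1, 0, 1, 1, 1, 1, 0)
  "0000110" → prefix "000" already present; 4 new (0, 1, 1, 0)
  "0001000" → prefix "00010" already present; 2 new (0, 0)
  "1100" → prefix "1" already present; 3 new (1, 0, 0)
  "001110" → prefix "00" already present; 4 new (1, 1, 1, 0)
  "001110001" → prefix "001110" already present; 3 new (0, 0, 1)
  "111100" → prefix "11" already present; 4 new (1, 1, 0, 0)
  "1101" → prefix "110" already present; 1 new (1)
Total nodes = 10 + 8 + 8 + 8 + 4 + 2 + 3 + 4 + 3 + 4 + 1 = 55

55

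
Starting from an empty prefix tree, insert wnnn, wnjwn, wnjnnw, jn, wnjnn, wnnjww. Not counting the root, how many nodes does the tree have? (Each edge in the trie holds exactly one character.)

Count nodes per top-level branch (shared prefixes stored once):
  'j'-branch (jn): 2 nodes
  'w'-branch (wnjnn, wnjnnw, wnjwn, wnnjww, wnnn): 13 nodes
Sum: 15

15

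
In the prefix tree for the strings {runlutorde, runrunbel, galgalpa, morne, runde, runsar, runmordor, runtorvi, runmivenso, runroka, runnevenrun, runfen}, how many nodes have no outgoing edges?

Leaves are exactly the stored words that no other stored word extends.
Those words: "galgalpa", "morne", "runde", "runfen", "runlutorde", "runmivenso", "runmordor", "runnevenrun", "runroka", "runrunbel", "runsar", "runtorvi"
Leaf count: 12

12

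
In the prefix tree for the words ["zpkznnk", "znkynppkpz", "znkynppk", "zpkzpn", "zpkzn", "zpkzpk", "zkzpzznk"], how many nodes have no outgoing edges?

5

Leaves are exactly the stored words that no other stored word extends.
Those words: "zkzpzznk", "znkynppkpz", "zpkznnk", "zpkzpk", "zpkzpn"
Leaf count: 5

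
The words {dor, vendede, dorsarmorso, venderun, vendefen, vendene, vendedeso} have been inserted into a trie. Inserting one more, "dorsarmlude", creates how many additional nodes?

"dorsarm" is already a path in the trie; the remaining "lude" must be added.
So 11 − 7 = 4 new nodes.

4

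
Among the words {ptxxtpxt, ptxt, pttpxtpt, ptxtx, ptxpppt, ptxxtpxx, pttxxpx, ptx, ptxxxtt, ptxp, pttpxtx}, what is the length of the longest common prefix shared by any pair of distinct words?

7

The deepest shared node is where two words last agree before diverging.
"ptxxtpxt" and "ptxxtpxx" agree on "ptxxtpx" (7 characters) before diverging; nothing deeper is shared.
Longest shared-prefix length: 7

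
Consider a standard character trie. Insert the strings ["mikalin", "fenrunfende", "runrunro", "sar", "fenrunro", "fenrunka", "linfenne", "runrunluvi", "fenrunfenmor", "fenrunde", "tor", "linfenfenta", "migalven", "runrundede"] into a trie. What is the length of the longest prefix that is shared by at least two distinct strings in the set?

9

The deepest shared node is where two words last agree before diverging.
"fenrunfende" and "fenrunfenmor" agree on "fenrunfen" (9 characters) before diverging; nothing deeper is shared.
Longest shared-prefix length: 9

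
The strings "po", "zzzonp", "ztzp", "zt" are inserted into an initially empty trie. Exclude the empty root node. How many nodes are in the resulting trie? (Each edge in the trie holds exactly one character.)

Count nodes per top-level branch (shared prefixes stored once):
  'p'-branch (po): 2 nodes
  'z'-branch (zt, ztzp, zzzonp): 9 nodes
Sum: 11

11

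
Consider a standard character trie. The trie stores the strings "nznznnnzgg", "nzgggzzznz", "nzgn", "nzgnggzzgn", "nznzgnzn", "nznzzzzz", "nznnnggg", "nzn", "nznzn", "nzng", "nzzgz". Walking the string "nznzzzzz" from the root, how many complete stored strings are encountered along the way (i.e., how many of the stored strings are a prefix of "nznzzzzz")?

Walk "nznzzzzz" from the root; an end-of-word marker is hit whenever a stored word is a prefix of "nznzzzzz".
Prefixes of the query that are stored words: "nzn", "nznzzzzz"
Count: 2

2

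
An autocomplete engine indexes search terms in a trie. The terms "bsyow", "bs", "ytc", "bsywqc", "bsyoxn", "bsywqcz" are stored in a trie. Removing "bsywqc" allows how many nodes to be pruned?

A node on "bsywqc"'s path can go only if nothing else ends at it or branches off below it.
Every node on "bsywqc" is still needed (e.g. by "bsywqcz"), so nothing is freed.
Nodes removed: 0

0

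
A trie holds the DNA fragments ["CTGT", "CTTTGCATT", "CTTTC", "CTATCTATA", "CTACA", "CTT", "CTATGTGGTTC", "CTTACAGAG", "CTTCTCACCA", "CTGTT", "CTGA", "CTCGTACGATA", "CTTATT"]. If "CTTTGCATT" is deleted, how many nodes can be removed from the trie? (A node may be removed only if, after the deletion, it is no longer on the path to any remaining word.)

Walk "CTTTGCATT" from the leaf back toward the root, removing each node that no remaining word uses.
The suffix "GCATT" (5 nodes) is used only by "CTTTGCATT"; the node for "CTTT" still has the child "C", so pruning stops there.
Nodes removed: 5

5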